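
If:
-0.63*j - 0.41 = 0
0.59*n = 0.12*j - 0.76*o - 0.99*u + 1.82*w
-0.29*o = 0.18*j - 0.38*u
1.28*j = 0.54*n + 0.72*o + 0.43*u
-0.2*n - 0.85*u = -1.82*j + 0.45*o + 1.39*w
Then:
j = -0.65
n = -1.48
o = 0.10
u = -0.24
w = -0.53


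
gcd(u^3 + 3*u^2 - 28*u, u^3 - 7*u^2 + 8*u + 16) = u - 4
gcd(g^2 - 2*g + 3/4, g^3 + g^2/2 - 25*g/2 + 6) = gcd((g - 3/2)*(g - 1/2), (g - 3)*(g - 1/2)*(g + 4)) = g - 1/2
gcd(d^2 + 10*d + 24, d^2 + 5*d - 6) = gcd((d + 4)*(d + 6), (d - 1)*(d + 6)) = d + 6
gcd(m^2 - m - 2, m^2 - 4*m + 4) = m - 2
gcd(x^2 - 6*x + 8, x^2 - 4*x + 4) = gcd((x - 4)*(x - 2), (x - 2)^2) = x - 2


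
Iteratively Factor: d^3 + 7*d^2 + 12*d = (d + 3)*(d^2 + 4*d) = (d + 3)*(d + 4)*(d)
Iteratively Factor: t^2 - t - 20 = (t - 5)*(t + 4)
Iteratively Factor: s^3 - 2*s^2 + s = (s - 1)*(s^2 - s) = s*(s - 1)*(s - 1)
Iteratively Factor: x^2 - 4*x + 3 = (x - 1)*(x - 3)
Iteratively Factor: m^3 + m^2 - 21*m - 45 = (m + 3)*(m^2 - 2*m - 15) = (m - 5)*(m + 3)*(m + 3)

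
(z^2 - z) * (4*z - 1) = 4*z^3 - 5*z^2 + z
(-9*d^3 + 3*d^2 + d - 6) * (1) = -9*d^3 + 3*d^2 + d - 6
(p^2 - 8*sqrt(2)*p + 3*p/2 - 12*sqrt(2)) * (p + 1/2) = p^3 - 8*sqrt(2)*p^2 + 2*p^2 - 16*sqrt(2)*p + 3*p/4 - 6*sqrt(2)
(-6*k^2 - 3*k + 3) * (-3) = 18*k^2 + 9*k - 9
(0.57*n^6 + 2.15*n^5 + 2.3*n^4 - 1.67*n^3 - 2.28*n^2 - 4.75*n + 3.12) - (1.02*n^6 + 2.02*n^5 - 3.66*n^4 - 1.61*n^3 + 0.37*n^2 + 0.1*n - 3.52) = -0.45*n^6 + 0.13*n^5 + 5.96*n^4 - 0.0599999999999998*n^3 - 2.65*n^2 - 4.85*n + 6.64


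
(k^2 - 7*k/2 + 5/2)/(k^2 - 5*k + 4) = (k - 5/2)/(k - 4)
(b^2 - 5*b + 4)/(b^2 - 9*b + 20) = (b - 1)/(b - 5)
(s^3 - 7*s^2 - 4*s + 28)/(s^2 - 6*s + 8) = (s^2 - 5*s - 14)/(s - 4)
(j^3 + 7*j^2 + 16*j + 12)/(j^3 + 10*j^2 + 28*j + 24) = (j + 3)/(j + 6)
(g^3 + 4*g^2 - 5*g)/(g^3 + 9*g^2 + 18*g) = (g^2 + 4*g - 5)/(g^2 + 9*g + 18)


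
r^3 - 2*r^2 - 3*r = r*(r - 3)*(r + 1)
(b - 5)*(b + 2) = b^2 - 3*b - 10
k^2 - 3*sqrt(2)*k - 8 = (k - 4*sqrt(2))*(k + sqrt(2))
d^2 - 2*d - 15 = (d - 5)*(d + 3)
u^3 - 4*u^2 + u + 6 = (u - 3)*(u - 2)*(u + 1)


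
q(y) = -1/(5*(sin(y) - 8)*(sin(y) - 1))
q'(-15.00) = 0.01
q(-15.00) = -0.01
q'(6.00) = -0.02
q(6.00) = -0.02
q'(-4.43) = 5.07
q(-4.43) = -0.72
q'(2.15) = 0.59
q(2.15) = -0.17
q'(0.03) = -0.03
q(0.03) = -0.03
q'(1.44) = -51.07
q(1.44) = -3.34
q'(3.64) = 0.01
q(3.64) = -0.02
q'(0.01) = -0.03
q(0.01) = -0.03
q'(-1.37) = -0.00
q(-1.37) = -0.01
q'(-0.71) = -0.01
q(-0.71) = -0.01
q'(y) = cos(y)/(5*(sin(y) - 8)*(sin(y) - 1)^2) + cos(y)/(5*(sin(y) - 8)^2*(sin(y) - 1))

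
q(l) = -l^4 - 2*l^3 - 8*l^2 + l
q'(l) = -4*l^3 - 6*l^2 - 16*l + 1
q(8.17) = -6071.91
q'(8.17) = -2711.57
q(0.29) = -0.44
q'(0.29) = -4.24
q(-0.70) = -4.17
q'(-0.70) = 10.63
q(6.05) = -2069.40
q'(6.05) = -1201.20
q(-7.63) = -2974.18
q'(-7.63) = 1550.56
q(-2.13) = -39.68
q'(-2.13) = 46.51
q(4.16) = -577.75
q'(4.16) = -457.36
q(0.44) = -1.32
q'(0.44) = -7.54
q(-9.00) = -5760.00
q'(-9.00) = 2575.00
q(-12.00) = -18444.00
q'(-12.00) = 6241.00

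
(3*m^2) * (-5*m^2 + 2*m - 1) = -15*m^4 + 6*m^3 - 3*m^2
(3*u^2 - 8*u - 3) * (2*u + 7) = 6*u^3 + 5*u^2 - 62*u - 21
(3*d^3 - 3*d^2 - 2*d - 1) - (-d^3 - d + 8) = 4*d^3 - 3*d^2 - d - 9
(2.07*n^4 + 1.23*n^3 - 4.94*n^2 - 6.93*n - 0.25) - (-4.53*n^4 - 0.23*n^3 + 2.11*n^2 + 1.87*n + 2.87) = 6.6*n^4 + 1.46*n^3 - 7.05*n^2 - 8.8*n - 3.12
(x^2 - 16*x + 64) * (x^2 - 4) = x^4 - 16*x^3 + 60*x^2 + 64*x - 256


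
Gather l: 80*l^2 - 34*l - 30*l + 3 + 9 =80*l^2 - 64*l + 12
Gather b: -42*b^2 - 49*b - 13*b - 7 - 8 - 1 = -42*b^2 - 62*b - 16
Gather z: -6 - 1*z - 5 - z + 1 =-2*z - 10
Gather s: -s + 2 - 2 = -s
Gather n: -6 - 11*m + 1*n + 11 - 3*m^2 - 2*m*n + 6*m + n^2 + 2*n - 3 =-3*m^2 - 5*m + n^2 + n*(3 - 2*m) + 2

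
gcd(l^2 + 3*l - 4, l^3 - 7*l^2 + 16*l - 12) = 1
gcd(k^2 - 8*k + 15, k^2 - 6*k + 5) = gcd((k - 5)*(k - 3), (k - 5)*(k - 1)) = k - 5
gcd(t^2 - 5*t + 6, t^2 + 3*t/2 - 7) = t - 2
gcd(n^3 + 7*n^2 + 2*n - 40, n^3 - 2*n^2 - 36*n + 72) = n - 2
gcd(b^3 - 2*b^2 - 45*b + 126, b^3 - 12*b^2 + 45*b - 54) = b^2 - 9*b + 18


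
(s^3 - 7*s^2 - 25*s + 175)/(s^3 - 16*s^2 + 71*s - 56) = (s^2 - 25)/(s^2 - 9*s + 8)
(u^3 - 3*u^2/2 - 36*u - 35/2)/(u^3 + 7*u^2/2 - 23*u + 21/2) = (2*u^3 - 3*u^2 - 72*u - 35)/(2*u^3 + 7*u^2 - 46*u + 21)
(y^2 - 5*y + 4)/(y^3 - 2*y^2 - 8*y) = (y - 1)/(y*(y + 2))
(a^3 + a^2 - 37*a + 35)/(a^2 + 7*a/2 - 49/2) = 2*(a^2 - 6*a + 5)/(2*a - 7)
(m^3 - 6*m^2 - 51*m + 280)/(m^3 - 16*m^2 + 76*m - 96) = (m^2 + 2*m - 35)/(m^2 - 8*m + 12)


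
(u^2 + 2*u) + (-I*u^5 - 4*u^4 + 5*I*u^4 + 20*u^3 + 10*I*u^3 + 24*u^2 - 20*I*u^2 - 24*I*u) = -I*u^5 - 4*u^4 + 5*I*u^4 + 20*u^3 + 10*I*u^3 + 25*u^2 - 20*I*u^2 + 2*u - 24*I*u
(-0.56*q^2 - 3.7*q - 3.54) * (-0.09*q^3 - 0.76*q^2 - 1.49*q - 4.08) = 0.0504*q^5 + 0.7586*q^4 + 3.965*q^3 + 10.4882*q^2 + 20.3706*q + 14.4432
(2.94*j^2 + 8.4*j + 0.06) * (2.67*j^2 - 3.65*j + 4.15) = 7.8498*j^4 + 11.697*j^3 - 18.2988*j^2 + 34.641*j + 0.249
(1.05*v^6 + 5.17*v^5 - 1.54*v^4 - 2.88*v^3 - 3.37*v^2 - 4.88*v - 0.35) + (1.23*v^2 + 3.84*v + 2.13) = 1.05*v^6 + 5.17*v^5 - 1.54*v^4 - 2.88*v^3 - 2.14*v^2 - 1.04*v + 1.78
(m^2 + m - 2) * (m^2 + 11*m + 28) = m^4 + 12*m^3 + 37*m^2 + 6*m - 56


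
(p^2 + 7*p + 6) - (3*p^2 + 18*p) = -2*p^2 - 11*p + 6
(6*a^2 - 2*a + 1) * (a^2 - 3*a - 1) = 6*a^4 - 20*a^3 + a^2 - a - 1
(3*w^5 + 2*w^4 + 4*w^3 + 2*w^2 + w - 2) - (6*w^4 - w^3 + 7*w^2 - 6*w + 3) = 3*w^5 - 4*w^4 + 5*w^3 - 5*w^2 + 7*w - 5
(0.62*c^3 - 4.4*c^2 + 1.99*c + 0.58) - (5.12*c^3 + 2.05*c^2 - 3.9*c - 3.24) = -4.5*c^3 - 6.45*c^2 + 5.89*c + 3.82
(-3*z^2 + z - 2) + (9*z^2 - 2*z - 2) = 6*z^2 - z - 4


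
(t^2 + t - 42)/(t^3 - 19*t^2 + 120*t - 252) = (t + 7)/(t^2 - 13*t + 42)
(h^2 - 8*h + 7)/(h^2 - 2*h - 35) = (h - 1)/(h + 5)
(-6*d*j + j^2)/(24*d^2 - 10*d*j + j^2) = -j/(4*d - j)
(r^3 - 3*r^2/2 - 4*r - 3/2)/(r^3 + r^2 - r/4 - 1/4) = 2*(r - 3)/(2*r - 1)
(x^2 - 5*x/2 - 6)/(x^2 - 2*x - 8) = (x + 3/2)/(x + 2)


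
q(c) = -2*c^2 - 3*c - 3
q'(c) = -4*c - 3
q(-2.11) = -5.57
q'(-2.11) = 5.44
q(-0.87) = -1.90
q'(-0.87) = 0.48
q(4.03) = -47.57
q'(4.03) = -19.12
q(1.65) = -13.40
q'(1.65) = -9.60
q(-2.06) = -5.31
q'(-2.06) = 5.24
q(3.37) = -35.82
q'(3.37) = -16.48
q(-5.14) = -40.42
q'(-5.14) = 17.56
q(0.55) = -5.26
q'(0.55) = -5.20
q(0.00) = -3.00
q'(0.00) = -3.00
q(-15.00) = -408.00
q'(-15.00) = 57.00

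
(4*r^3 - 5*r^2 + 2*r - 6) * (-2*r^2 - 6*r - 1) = -8*r^5 - 14*r^4 + 22*r^3 + 5*r^2 + 34*r + 6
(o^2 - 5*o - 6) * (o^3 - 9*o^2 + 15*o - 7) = o^5 - 14*o^4 + 54*o^3 - 28*o^2 - 55*o + 42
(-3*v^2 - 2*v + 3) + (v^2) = -2*v^2 - 2*v + 3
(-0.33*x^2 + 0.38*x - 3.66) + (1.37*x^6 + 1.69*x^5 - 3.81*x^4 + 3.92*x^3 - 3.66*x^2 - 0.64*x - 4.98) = 1.37*x^6 + 1.69*x^5 - 3.81*x^4 + 3.92*x^3 - 3.99*x^2 - 0.26*x - 8.64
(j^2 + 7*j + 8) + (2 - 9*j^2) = -8*j^2 + 7*j + 10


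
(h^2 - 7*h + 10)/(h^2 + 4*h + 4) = (h^2 - 7*h + 10)/(h^2 + 4*h + 4)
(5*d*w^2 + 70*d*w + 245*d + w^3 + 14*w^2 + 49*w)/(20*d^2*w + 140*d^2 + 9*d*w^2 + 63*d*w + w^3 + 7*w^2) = (w + 7)/(4*d + w)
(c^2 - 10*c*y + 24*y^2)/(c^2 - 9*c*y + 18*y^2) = (-c + 4*y)/(-c + 3*y)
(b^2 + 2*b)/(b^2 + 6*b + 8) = b/(b + 4)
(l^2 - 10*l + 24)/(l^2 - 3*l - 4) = (l - 6)/(l + 1)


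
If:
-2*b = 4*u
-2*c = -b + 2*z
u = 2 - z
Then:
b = 2*z - 4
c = -2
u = 2 - z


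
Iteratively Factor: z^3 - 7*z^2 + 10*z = (z - 5)*(z^2 - 2*z) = z*(z - 5)*(z - 2)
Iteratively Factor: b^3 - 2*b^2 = (b)*(b^2 - 2*b) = b^2*(b - 2)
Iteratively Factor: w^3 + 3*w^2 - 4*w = (w)*(w^2 + 3*w - 4) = w*(w - 1)*(w + 4)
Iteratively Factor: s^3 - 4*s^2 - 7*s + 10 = (s - 5)*(s^2 + s - 2) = (s - 5)*(s + 2)*(s - 1)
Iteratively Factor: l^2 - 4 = (l - 2)*(l + 2)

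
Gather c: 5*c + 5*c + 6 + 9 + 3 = 10*c + 18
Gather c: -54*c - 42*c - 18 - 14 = -96*c - 32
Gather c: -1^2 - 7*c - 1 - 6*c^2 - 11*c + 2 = -6*c^2 - 18*c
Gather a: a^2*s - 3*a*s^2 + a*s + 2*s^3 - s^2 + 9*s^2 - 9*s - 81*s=a^2*s + a*(-3*s^2 + s) + 2*s^3 + 8*s^2 - 90*s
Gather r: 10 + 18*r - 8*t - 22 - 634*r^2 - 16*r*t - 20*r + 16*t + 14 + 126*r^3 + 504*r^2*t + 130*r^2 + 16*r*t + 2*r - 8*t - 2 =126*r^3 + r^2*(504*t - 504)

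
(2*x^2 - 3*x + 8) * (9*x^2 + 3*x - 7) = 18*x^4 - 21*x^3 + 49*x^2 + 45*x - 56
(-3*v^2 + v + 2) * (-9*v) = 27*v^3 - 9*v^2 - 18*v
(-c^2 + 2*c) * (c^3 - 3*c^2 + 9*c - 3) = -c^5 + 5*c^4 - 15*c^3 + 21*c^2 - 6*c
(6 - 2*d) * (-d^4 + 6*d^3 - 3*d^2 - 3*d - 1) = 2*d^5 - 18*d^4 + 42*d^3 - 12*d^2 - 16*d - 6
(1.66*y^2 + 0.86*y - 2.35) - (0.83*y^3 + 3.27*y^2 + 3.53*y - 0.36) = -0.83*y^3 - 1.61*y^2 - 2.67*y - 1.99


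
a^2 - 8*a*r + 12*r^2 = (a - 6*r)*(a - 2*r)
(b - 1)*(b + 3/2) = b^2 + b/2 - 3/2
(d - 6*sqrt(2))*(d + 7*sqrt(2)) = d^2 + sqrt(2)*d - 84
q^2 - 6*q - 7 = (q - 7)*(q + 1)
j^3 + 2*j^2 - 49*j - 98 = (j - 7)*(j + 2)*(j + 7)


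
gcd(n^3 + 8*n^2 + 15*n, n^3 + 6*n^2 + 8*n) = n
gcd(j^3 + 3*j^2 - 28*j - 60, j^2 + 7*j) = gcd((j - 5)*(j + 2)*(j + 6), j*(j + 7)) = 1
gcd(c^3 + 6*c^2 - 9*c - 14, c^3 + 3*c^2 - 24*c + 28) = c^2 + 5*c - 14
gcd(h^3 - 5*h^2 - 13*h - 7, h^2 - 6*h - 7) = h^2 - 6*h - 7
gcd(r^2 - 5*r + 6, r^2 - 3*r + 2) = r - 2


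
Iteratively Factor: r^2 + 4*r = (r + 4)*(r)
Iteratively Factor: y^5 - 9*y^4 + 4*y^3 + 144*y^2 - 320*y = (y - 5)*(y^4 - 4*y^3 - 16*y^2 + 64*y) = y*(y - 5)*(y^3 - 4*y^2 - 16*y + 64) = y*(y - 5)*(y - 4)*(y^2 - 16) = y*(y - 5)*(y - 4)*(y + 4)*(y - 4)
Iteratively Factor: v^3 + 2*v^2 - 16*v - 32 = (v + 2)*(v^2 - 16) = (v - 4)*(v + 2)*(v + 4)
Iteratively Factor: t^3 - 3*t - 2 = (t - 2)*(t^2 + 2*t + 1) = (t - 2)*(t + 1)*(t + 1)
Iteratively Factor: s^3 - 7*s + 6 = (s - 1)*(s^2 + s - 6) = (s - 2)*(s - 1)*(s + 3)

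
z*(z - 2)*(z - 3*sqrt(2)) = z^3 - 3*sqrt(2)*z^2 - 2*z^2 + 6*sqrt(2)*z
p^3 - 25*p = p*(p - 5)*(p + 5)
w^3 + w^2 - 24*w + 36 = (w - 3)*(w - 2)*(w + 6)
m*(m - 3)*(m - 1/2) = m^3 - 7*m^2/2 + 3*m/2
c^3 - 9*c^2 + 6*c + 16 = (c - 8)*(c - 2)*(c + 1)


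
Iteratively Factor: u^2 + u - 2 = (u - 1)*(u + 2)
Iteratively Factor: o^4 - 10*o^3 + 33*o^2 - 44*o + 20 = (o - 5)*(o^3 - 5*o^2 + 8*o - 4) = (o - 5)*(o - 2)*(o^2 - 3*o + 2) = (o - 5)*(o - 2)*(o - 1)*(o - 2)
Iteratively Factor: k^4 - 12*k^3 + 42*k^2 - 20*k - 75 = (k - 5)*(k^3 - 7*k^2 + 7*k + 15) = (k - 5)*(k + 1)*(k^2 - 8*k + 15) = (k - 5)*(k - 3)*(k + 1)*(k - 5)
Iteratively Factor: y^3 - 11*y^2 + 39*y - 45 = (y - 5)*(y^2 - 6*y + 9) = (y - 5)*(y - 3)*(y - 3)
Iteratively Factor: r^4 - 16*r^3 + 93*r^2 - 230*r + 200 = (r - 2)*(r^3 - 14*r^2 + 65*r - 100) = (r - 5)*(r - 2)*(r^2 - 9*r + 20) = (r - 5)^2*(r - 2)*(r - 4)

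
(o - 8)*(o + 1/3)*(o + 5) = o^3 - 8*o^2/3 - 41*o - 40/3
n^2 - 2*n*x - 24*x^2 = (n - 6*x)*(n + 4*x)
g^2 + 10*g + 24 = (g + 4)*(g + 6)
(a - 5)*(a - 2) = a^2 - 7*a + 10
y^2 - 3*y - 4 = (y - 4)*(y + 1)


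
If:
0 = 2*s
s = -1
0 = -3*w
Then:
No Solution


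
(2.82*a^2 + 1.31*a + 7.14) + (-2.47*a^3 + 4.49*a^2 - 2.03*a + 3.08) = -2.47*a^3 + 7.31*a^2 - 0.72*a + 10.22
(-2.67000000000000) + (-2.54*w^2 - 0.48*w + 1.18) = -2.54*w^2 - 0.48*w - 1.49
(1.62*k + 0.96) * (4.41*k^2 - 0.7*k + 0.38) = 7.1442*k^3 + 3.0996*k^2 - 0.0563999999999999*k + 0.3648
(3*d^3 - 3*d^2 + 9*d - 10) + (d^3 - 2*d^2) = 4*d^3 - 5*d^2 + 9*d - 10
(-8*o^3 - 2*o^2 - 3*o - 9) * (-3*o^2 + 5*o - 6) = 24*o^5 - 34*o^4 + 47*o^3 + 24*o^2 - 27*o + 54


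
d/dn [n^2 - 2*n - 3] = 2*n - 2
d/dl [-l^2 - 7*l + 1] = -2*l - 7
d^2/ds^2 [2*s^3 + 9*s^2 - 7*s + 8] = 12*s + 18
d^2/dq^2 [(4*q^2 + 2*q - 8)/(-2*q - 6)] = -22/(q^3 + 9*q^2 + 27*q + 27)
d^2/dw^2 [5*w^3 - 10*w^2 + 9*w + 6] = 30*w - 20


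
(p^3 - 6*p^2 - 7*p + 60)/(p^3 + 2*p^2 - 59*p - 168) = (p^2 - 9*p + 20)/(p^2 - p - 56)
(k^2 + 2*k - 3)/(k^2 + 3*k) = (k - 1)/k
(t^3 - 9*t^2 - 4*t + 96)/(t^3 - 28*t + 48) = (t^2 - 5*t - 24)/(t^2 + 4*t - 12)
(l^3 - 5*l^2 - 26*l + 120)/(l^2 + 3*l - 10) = (l^2 - 10*l + 24)/(l - 2)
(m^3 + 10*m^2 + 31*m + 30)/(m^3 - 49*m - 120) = (m + 2)/(m - 8)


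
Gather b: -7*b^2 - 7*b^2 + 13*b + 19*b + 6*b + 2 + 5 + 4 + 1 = -14*b^2 + 38*b + 12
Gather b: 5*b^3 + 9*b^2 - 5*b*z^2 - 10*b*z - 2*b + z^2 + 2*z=5*b^3 + 9*b^2 + b*(-5*z^2 - 10*z - 2) + z^2 + 2*z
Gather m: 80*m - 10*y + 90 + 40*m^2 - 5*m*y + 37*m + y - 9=40*m^2 + m*(117 - 5*y) - 9*y + 81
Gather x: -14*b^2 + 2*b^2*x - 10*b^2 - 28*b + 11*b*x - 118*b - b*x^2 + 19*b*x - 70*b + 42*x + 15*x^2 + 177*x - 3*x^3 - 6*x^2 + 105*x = -24*b^2 - 216*b - 3*x^3 + x^2*(9 - b) + x*(2*b^2 + 30*b + 324)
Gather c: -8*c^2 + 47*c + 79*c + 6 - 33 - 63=-8*c^2 + 126*c - 90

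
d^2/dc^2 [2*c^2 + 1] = 4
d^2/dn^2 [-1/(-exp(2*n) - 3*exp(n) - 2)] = (2*(2*exp(n) + 3)^2*exp(n) - (4*exp(n) + 3)*(exp(2*n) + 3*exp(n) + 2))*exp(n)/(exp(2*n) + 3*exp(n) + 2)^3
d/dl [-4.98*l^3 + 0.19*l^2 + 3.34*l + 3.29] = -14.94*l^2 + 0.38*l + 3.34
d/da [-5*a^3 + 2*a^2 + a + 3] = -15*a^2 + 4*a + 1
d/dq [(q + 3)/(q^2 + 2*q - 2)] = (-q^2 - 6*q - 8)/(q^4 + 4*q^3 - 8*q + 4)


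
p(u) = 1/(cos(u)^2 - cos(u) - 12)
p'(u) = (2*sin(u)*cos(u) - sin(u))/(cos(u)^2 - cos(u) - 12)^2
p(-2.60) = -0.10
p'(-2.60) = 0.01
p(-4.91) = -0.08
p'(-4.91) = -0.00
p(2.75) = -0.10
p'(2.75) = -0.01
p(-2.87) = -0.10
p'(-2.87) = 0.01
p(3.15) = -0.10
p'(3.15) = 0.00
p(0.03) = -0.08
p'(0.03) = 0.00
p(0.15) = -0.08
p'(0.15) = 0.00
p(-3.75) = -0.10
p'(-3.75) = -0.01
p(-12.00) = -0.08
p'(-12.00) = 0.00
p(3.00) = -0.10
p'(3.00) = 0.00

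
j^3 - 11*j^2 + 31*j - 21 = (j - 7)*(j - 3)*(j - 1)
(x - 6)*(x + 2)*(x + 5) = x^3 + x^2 - 32*x - 60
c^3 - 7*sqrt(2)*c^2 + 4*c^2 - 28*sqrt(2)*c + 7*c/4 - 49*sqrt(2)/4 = (c + 1/2)*(c + 7/2)*(c - 7*sqrt(2))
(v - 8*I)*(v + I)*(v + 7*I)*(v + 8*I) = v^4 + 8*I*v^3 + 57*v^2 + 512*I*v - 448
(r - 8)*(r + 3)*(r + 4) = r^3 - r^2 - 44*r - 96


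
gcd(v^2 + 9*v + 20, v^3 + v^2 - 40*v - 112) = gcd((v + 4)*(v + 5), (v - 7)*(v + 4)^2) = v + 4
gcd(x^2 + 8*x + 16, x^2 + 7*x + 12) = x + 4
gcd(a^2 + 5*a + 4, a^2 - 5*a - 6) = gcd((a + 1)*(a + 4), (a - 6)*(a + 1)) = a + 1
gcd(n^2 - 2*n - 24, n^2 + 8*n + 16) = n + 4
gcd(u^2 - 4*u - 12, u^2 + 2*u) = u + 2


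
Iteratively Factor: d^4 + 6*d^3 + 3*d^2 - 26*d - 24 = (d + 4)*(d^3 + 2*d^2 - 5*d - 6) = (d + 1)*(d + 4)*(d^2 + d - 6) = (d + 1)*(d + 3)*(d + 4)*(d - 2)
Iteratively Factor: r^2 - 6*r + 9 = (r - 3)*(r - 3)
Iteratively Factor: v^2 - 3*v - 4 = (v - 4)*(v + 1)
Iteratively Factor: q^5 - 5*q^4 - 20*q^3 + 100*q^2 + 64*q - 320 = (q + 4)*(q^4 - 9*q^3 + 16*q^2 + 36*q - 80) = (q - 5)*(q + 4)*(q^3 - 4*q^2 - 4*q + 16) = (q - 5)*(q + 2)*(q + 4)*(q^2 - 6*q + 8) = (q - 5)*(q - 2)*(q + 2)*(q + 4)*(q - 4)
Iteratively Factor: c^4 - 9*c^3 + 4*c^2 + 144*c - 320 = (c - 5)*(c^3 - 4*c^2 - 16*c + 64) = (c - 5)*(c - 4)*(c^2 - 16) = (c - 5)*(c - 4)^2*(c + 4)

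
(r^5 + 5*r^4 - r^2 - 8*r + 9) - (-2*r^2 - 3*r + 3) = r^5 + 5*r^4 + r^2 - 5*r + 6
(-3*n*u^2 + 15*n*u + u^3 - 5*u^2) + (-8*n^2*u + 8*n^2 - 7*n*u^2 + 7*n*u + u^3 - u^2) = -8*n^2*u + 8*n^2 - 10*n*u^2 + 22*n*u + 2*u^3 - 6*u^2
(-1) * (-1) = 1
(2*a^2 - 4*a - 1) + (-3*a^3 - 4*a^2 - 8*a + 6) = -3*a^3 - 2*a^2 - 12*a + 5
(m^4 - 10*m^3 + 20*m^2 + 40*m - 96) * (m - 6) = m^5 - 16*m^4 + 80*m^3 - 80*m^2 - 336*m + 576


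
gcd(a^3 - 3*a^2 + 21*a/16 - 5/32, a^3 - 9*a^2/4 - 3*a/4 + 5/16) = a^2 - 11*a/4 + 5/8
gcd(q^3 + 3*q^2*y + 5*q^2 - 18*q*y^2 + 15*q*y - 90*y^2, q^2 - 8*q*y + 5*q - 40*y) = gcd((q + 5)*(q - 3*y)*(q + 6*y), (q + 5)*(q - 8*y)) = q + 5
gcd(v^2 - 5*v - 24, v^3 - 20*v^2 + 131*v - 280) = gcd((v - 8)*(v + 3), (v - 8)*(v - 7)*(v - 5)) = v - 8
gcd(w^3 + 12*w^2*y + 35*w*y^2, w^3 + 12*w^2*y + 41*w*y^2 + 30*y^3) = w + 5*y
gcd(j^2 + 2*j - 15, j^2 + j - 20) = j + 5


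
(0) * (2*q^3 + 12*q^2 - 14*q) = 0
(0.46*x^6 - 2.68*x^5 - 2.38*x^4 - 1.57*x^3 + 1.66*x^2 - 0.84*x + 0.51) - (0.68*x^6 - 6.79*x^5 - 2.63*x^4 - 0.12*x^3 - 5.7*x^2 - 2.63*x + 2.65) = -0.22*x^6 + 4.11*x^5 + 0.25*x^4 - 1.45*x^3 + 7.36*x^2 + 1.79*x - 2.14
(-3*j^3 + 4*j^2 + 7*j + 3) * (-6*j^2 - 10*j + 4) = 18*j^5 + 6*j^4 - 94*j^3 - 72*j^2 - 2*j + 12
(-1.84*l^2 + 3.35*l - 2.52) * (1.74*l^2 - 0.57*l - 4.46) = -3.2016*l^4 + 6.8778*l^3 + 1.9121*l^2 - 13.5046*l + 11.2392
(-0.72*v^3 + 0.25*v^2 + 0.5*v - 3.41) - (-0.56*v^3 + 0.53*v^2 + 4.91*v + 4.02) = -0.16*v^3 - 0.28*v^2 - 4.41*v - 7.43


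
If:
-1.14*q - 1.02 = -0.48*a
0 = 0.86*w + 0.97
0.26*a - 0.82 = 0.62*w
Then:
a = 0.46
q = -0.70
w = -1.13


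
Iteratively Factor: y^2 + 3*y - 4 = (y + 4)*(y - 1)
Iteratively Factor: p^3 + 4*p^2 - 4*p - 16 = (p - 2)*(p^2 + 6*p + 8) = (p - 2)*(p + 4)*(p + 2)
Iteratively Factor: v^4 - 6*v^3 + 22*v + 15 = (v + 1)*(v^3 - 7*v^2 + 7*v + 15) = (v - 3)*(v + 1)*(v^2 - 4*v - 5) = (v - 3)*(v + 1)^2*(v - 5)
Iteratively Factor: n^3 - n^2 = (n - 1)*(n^2) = n*(n - 1)*(n)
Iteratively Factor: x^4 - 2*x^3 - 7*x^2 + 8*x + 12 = (x - 2)*(x^3 - 7*x - 6) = (x - 2)*(x + 2)*(x^2 - 2*x - 3) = (x - 2)*(x + 1)*(x + 2)*(x - 3)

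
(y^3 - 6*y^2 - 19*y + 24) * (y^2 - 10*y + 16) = y^5 - 16*y^4 + 57*y^3 + 118*y^2 - 544*y + 384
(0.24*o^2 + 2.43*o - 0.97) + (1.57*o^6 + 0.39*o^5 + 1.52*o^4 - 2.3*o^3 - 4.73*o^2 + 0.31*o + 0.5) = 1.57*o^6 + 0.39*o^5 + 1.52*o^4 - 2.3*o^3 - 4.49*o^2 + 2.74*o - 0.47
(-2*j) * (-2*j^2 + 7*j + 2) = 4*j^3 - 14*j^2 - 4*j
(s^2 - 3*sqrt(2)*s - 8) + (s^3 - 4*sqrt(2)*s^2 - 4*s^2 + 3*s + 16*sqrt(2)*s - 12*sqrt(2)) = s^3 - 4*sqrt(2)*s^2 - 3*s^2 + 3*s + 13*sqrt(2)*s - 12*sqrt(2) - 8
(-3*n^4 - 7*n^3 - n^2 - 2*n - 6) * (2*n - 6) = -6*n^5 + 4*n^4 + 40*n^3 + 2*n^2 + 36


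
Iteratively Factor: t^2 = (t)*(t)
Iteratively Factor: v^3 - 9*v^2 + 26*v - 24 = (v - 4)*(v^2 - 5*v + 6) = (v - 4)*(v - 3)*(v - 2)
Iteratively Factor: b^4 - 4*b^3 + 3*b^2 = (b - 1)*(b^3 - 3*b^2) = (b - 3)*(b - 1)*(b^2) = b*(b - 3)*(b - 1)*(b)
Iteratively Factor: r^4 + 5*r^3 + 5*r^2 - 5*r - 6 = (r + 3)*(r^3 + 2*r^2 - r - 2) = (r + 2)*(r + 3)*(r^2 - 1) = (r + 1)*(r + 2)*(r + 3)*(r - 1)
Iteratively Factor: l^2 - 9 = (l - 3)*(l + 3)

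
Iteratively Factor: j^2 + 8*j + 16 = (j + 4)*(j + 4)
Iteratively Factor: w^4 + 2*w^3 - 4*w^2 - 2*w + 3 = (w - 1)*(w^3 + 3*w^2 - w - 3) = (w - 1)*(w + 1)*(w^2 + 2*w - 3) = (w - 1)*(w + 1)*(w + 3)*(w - 1)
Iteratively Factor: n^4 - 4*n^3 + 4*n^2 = (n)*(n^3 - 4*n^2 + 4*n) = n^2*(n^2 - 4*n + 4) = n^2*(n - 2)*(n - 2)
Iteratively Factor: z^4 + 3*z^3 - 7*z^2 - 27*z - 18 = (z + 3)*(z^3 - 7*z - 6) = (z + 2)*(z + 3)*(z^2 - 2*z - 3) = (z - 3)*(z + 2)*(z + 3)*(z + 1)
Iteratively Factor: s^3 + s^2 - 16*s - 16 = (s - 4)*(s^2 + 5*s + 4) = (s - 4)*(s + 4)*(s + 1)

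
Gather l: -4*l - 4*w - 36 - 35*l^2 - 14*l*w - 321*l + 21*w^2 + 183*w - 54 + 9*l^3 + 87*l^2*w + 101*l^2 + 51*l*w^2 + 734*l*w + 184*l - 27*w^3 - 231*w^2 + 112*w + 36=9*l^3 + l^2*(87*w + 66) + l*(51*w^2 + 720*w - 141) - 27*w^3 - 210*w^2 + 291*w - 54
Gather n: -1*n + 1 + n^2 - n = n^2 - 2*n + 1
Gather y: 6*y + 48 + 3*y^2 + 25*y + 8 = 3*y^2 + 31*y + 56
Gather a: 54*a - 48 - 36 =54*a - 84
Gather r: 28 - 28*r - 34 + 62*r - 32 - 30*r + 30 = 4*r - 8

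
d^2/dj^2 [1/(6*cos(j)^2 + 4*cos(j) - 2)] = (-72*sin(j)^4 + 68*sin(j)^2 + 41*cos(j) - 9*cos(3*j) + 32)/(4*(cos(j) + 1)^3*(3*cos(j) - 1)^3)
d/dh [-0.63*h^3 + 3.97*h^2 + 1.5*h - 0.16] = -1.89*h^2 + 7.94*h + 1.5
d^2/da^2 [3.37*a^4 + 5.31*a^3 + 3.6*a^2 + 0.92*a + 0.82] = 40.44*a^2 + 31.86*a + 7.2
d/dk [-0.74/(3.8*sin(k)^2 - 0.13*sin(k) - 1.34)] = (5.624*sin(k) - 0.0962)*cos(k)/(-3.8*sin(k)^2 + 0.13*sin(k) + 1.34)^2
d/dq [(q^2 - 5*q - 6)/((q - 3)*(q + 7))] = 3*(3*q^2 - 10*q + 43)/(q^4 + 8*q^3 - 26*q^2 - 168*q + 441)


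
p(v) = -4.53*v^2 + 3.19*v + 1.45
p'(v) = 3.19 - 9.06*v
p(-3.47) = -64.16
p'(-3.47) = 34.63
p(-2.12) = -25.67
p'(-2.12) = 22.40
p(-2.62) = -38.00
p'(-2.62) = 26.93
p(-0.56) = -1.76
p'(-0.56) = 8.26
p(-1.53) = -14.03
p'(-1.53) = 17.05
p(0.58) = 1.78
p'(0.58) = -2.06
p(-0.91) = -5.20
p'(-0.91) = 11.43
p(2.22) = -13.79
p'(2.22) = -16.92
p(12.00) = -612.59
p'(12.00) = -105.53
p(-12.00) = -689.15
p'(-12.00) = 111.91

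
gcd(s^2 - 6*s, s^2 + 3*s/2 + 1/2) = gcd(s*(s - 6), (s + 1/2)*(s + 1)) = 1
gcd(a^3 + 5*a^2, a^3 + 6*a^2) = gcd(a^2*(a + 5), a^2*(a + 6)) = a^2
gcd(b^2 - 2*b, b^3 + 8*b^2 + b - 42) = b - 2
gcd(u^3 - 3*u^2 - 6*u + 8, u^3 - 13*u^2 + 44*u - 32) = u^2 - 5*u + 4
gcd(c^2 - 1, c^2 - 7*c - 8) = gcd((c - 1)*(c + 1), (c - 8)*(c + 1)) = c + 1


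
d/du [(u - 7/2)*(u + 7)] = 2*u + 7/2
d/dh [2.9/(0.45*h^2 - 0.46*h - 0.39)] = (1.334 - 2.61*h)/(-0.45*h^2 + 0.46*h + 0.39)^2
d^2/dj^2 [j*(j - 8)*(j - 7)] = 6*j - 30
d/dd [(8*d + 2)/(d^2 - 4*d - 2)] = 4*(2*d^2 - 8*d - (d - 2)*(4*d + 1) - 4)/(-d^2 + 4*d + 2)^2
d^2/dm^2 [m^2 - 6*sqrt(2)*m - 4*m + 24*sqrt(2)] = 2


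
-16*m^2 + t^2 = (-4*m + t)*(4*m + t)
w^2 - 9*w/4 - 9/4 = (w - 3)*(w + 3/4)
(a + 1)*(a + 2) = a^2 + 3*a + 2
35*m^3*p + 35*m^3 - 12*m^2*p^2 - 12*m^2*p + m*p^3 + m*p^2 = (-7*m + p)*(-5*m + p)*(m*p + m)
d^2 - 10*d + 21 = (d - 7)*(d - 3)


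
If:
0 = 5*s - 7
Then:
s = 7/5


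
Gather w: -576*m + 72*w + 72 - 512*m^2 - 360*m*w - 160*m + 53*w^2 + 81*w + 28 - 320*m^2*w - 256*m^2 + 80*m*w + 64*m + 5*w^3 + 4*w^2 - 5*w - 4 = -768*m^2 - 672*m + 5*w^3 + 57*w^2 + w*(-320*m^2 - 280*m + 148) + 96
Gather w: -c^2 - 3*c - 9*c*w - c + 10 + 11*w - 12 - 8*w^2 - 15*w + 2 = -c^2 - 4*c - 8*w^2 + w*(-9*c - 4)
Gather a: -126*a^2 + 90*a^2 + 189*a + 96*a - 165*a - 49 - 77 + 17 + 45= -36*a^2 + 120*a - 64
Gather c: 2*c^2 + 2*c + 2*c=2*c^2 + 4*c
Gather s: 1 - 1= 0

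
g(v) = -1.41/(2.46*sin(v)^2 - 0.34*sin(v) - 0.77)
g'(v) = -1.41*(-4.92*sin(v)*cos(v) + 0.34*cos(v))/(2.46*sin(v)^2 - 0.34*sin(v) - 0.77)^2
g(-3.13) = 1.84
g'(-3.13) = 0.95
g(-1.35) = -0.74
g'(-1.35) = -0.44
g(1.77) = -1.12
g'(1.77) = -0.79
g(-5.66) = 10.80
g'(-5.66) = 170.16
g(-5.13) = -1.45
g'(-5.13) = 2.50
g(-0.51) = 79.39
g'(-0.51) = -10697.15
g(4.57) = -0.71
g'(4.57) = 0.27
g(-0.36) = 4.09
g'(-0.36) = -22.99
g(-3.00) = 2.10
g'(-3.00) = 3.19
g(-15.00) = -2.87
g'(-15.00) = 15.70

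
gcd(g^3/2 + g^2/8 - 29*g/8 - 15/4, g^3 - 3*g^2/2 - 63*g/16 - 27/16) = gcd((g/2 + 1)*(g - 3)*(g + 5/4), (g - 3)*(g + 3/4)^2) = g - 3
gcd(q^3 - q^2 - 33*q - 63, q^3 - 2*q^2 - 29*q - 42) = q^2 - 4*q - 21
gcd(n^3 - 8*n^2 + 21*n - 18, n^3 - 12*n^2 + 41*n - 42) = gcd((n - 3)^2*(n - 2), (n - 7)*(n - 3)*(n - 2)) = n^2 - 5*n + 6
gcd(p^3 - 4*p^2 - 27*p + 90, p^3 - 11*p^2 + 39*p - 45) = p - 3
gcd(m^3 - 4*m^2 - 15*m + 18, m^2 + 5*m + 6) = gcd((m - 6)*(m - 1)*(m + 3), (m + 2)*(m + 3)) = m + 3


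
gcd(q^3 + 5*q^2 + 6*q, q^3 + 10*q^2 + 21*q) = q^2 + 3*q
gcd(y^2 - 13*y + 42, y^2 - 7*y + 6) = y - 6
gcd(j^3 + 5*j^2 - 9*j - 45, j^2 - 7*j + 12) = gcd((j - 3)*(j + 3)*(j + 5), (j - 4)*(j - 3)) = j - 3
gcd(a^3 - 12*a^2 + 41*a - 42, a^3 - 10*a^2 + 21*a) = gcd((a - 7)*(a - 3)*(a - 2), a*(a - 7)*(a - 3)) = a^2 - 10*a + 21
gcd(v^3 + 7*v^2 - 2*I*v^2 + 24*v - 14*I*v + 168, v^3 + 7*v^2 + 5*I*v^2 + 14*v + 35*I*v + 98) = v + 7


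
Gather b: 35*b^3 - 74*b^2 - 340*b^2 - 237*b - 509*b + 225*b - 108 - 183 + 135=35*b^3 - 414*b^2 - 521*b - 156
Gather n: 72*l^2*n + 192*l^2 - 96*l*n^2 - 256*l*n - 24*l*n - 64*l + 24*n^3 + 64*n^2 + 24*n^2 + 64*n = 192*l^2 - 64*l + 24*n^3 + n^2*(88 - 96*l) + n*(72*l^2 - 280*l + 64)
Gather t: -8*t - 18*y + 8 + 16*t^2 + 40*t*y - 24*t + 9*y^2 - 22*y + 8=16*t^2 + t*(40*y - 32) + 9*y^2 - 40*y + 16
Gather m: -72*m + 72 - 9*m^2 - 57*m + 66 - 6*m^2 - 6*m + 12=-15*m^2 - 135*m + 150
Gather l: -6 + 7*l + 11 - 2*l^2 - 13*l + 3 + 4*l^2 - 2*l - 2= 2*l^2 - 8*l + 6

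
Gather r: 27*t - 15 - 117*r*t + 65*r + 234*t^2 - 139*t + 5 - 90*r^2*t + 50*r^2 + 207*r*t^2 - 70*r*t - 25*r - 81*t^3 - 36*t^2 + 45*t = r^2*(50 - 90*t) + r*(207*t^2 - 187*t + 40) - 81*t^3 + 198*t^2 - 67*t - 10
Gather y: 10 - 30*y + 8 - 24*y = 18 - 54*y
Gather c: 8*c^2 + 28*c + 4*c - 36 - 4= 8*c^2 + 32*c - 40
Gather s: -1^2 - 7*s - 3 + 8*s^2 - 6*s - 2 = 8*s^2 - 13*s - 6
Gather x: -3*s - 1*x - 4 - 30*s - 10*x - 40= -33*s - 11*x - 44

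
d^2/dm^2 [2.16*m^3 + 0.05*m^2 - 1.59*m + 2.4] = 12.96*m + 0.1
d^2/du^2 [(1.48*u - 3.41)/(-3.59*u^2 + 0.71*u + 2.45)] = ((1.48*u - 3.41)*(7.18*u - 0.71)*(14.36*u - 1.42) + (31.8792*u - 26.5854)*(-3.59*u^2 + 0.71*u + 2.45))/(-3.59*u^2 + 0.71*u + 2.45)^3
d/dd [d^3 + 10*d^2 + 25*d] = 3*d^2 + 20*d + 25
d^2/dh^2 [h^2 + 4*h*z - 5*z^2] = 2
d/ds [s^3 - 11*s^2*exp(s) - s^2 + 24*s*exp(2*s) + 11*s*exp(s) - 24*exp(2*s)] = -11*s^2*exp(s) + 3*s^2 + 48*s*exp(2*s) - 11*s*exp(s) - 2*s - 24*exp(2*s) + 11*exp(s)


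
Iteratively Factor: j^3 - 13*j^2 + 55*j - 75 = (j - 5)*(j^2 - 8*j + 15) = (j - 5)^2*(j - 3)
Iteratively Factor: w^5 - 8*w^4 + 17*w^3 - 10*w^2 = (w - 5)*(w^4 - 3*w^3 + 2*w^2) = (w - 5)*(w - 1)*(w^3 - 2*w^2) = w*(w - 5)*(w - 1)*(w^2 - 2*w) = w*(w - 5)*(w - 2)*(w - 1)*(w)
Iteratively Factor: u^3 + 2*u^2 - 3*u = (u + 3)*(u^2 - u) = (u - 1)*(u + 3)*(u)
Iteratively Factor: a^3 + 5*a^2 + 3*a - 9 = (a + 3)*(a^2 + 2*a - 3) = (a - 1)*(a + 3)*(a + 3)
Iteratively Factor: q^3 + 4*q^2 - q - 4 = (q + 1)*(q^2 + 3*q - 4) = (q + 1)*(q + 4)*(q - 1)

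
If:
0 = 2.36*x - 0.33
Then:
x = 0.14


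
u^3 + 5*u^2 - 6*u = u*(u - 1)*(u + 6)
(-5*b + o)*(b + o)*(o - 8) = -5*b^2*o + 40*b^2 - 4*b*o^2 + 32*b*o + o^3 - 8*o^2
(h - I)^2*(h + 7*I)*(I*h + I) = I*h^4 - 5*h^3 + I*h^3 - 5*h^2 + 13*I*h^2 + 7*h + 13*I*h + 7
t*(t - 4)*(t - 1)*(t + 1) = t^4 - 4*t^3 - t^2 + 4*t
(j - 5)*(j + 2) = j^2 - 3*j - 10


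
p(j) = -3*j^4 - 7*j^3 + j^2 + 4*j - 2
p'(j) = -12*j^3 - 21*j^2 + 2*j + 4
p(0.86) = -3.91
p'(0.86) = -17.44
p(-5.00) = -997.00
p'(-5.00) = 969.00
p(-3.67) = -201.43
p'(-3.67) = 306.98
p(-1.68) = 3.40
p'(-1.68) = -1.73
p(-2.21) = -1.96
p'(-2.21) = 26.54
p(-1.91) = 2.86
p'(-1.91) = 7.18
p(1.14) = -11.58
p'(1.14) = -38.79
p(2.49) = -209.23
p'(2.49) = -306.48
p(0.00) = -2.00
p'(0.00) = 4.00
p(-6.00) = -2366.00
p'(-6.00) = 1828.00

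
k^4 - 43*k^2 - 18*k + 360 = (k - 6)*(k - 3)*(k + 4)*(k + 5)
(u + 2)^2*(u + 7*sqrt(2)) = u^3 + 4*u^2 + 7*sqrt(2)*u^2 + 4*u + 28*sqrt(2)*u + 28*sqrt(2)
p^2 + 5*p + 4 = (p + 1)*(p + 4)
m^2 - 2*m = m*(m - 2)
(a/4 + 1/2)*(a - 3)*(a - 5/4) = a^3/4 - 9*a^2/16 - 19*a/16 + 15/8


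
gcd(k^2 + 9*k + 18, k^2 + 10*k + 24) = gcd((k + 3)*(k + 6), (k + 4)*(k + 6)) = k + 6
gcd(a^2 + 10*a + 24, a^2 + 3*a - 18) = a + 6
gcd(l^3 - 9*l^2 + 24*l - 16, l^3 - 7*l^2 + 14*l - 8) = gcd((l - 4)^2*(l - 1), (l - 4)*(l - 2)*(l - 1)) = l^2 - 5*l + 4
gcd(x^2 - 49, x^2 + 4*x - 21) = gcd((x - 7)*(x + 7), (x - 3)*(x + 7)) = x + 7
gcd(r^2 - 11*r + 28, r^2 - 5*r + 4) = r - 4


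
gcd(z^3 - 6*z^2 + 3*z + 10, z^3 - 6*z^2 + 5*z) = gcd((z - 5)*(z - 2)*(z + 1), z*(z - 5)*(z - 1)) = z - 5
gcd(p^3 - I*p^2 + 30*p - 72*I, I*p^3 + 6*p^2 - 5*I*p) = 1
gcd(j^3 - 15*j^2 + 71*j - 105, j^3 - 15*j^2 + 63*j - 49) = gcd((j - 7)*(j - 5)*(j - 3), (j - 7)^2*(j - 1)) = j - 7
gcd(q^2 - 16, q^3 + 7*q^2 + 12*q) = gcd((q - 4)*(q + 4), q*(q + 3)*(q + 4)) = q + 4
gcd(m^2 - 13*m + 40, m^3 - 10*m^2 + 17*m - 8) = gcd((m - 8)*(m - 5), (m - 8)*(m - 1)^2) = m - 8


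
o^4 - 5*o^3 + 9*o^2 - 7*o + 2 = (o - 2)*(o - 1)^3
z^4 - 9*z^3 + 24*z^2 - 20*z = z*(z - 5)*(z - 2)^2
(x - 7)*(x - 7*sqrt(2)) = x^2 - 7*sqrt(2)*x - 7*x + 49*sqrt(2)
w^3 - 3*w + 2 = (w - 1)^2*(w + 2)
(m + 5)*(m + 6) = m^2 + 11*m + 30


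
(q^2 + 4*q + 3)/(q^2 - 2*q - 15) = (q + 1)/(q - 5)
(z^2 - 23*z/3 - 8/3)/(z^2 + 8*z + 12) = (3*z^2 - 23*z - 8)/(3*(z^2 + 8*z + 12))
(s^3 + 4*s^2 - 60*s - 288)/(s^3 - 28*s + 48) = (s^2 - 2*s - 48)/(s^2 - 6*s + 8)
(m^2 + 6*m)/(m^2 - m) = (m + 6)/(m - 1)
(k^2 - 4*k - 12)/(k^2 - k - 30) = (k + 2)/(k + 5)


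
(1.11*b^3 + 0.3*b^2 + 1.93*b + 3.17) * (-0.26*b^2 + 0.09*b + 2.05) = -0.2886*b^5 + 0.0219*b^4 + 1.8007*b^3 - 0.0355000000000002*b^2 + 4.2418*b + 6.4985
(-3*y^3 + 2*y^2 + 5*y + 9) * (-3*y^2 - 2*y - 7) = 9*y^5 + 2*y^3 - 51*y^2 - 53*y - 63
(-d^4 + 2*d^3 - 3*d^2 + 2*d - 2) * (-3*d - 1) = 3*d^5 - 5*d^4 + 7*d^3 - 3*d^2 + 4*d + 2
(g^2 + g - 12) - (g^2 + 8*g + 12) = -7*g - 24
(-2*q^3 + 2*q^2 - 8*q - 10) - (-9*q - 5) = -2*q^3 + 2*q^2 + q - 5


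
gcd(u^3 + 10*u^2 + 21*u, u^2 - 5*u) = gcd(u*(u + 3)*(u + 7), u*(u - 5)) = u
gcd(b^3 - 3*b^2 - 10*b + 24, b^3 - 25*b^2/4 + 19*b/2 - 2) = b^2 - 6*b + 8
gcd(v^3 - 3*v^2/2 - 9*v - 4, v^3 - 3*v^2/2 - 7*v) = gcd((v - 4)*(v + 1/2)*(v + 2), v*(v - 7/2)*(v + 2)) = v + 2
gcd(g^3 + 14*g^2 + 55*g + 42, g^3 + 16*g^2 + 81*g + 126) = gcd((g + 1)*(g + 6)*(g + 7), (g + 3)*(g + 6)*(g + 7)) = g^2 + 13*g + 42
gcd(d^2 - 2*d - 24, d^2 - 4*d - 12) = d - 6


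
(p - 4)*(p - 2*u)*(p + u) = p^3 - p^2*u - 4*p^2 - 2*p*u^2 + 4*p*u + 8*u^2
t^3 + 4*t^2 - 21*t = t*(t - 3)*(t + 7)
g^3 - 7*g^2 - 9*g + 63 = (g - 7)*(g - 3)*(g + 3)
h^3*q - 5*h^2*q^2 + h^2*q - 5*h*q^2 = h*(h - 5*q)*(h*q + q)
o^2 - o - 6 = (o - 3)*(o + 2)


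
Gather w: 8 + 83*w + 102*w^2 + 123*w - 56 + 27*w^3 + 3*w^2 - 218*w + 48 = 27*w^3 + 105*w^2 - 12*w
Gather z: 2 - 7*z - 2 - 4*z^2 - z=-4*z^2 - 8*z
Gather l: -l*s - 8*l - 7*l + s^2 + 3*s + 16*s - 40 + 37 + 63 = l*(-s - 15) + s^2 + 19*s + 60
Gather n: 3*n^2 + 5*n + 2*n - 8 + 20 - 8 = 3*n^2 + 7*n + 4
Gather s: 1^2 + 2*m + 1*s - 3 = 2*m + s - 2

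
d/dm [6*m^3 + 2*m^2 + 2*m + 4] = 18*m^2 + 4*m + 2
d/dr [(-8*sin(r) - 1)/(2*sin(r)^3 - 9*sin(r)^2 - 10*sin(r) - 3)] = 2*(16*sin(r)^3 - 33*sin(r)^2 - 9*sin(r) + 7)*cos(r)/(2*sin(r)^3 - 9*sin(r)^2 - 10*sin(r) - 3)^2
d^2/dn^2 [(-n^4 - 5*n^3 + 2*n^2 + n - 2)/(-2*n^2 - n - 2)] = 2*(4*n^6 + 6*n^5 + 15*n^4 + n^3 + 102*n^2 + 84*n - 12)/(8*n^6 + 12*n^5 + 30*n^4 + 25*n^3 + 30*n^2 + 12*n + 8)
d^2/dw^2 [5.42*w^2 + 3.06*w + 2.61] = 10.8400000000000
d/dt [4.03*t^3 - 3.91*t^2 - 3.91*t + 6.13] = 12.09*t^2 - 7.82*t - 3.91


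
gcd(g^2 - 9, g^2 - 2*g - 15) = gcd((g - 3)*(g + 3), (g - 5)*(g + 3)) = g + 3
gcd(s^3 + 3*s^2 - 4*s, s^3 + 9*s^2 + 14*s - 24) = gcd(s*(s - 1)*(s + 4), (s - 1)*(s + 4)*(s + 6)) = s^2 + 3*s - 4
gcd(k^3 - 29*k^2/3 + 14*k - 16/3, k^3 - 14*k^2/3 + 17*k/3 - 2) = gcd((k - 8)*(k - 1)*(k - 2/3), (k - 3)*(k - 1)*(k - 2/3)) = k^2 - 5*k/3 + 2/3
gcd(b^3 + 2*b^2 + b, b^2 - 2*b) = b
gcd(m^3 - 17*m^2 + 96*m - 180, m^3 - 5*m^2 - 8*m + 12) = m - 6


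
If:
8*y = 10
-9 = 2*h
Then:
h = -9/2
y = 5/4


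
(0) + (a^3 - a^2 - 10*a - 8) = a^3 - a^2 - 10*a - 8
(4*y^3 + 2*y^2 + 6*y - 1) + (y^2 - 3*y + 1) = 4*y^3 + 3*y^2 + 3*y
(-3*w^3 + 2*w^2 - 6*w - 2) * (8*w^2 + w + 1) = -24*w^5 + 13*w^4 - 49*w^3 - 20*w^2 - 8*w - 2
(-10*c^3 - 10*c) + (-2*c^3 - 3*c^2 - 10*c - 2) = -12*c^3 - 3*c^2 - 20*c - 2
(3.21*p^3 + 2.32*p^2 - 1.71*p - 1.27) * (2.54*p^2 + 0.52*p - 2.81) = 8.1534*p^5 + 7.562*p^4 - 12.1571*p^3 - 10.6342*p^2 + 4.1447*p + 3.5687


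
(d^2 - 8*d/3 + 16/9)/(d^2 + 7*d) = (9*d^2 - 24*d + 16)/(9*d*(d + 7))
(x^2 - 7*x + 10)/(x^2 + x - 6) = (x - 5)/(x + 3)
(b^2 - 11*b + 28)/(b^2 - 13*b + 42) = (b - 4)/(b - 6)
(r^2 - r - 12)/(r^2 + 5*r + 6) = (r - 4)/(r + 2)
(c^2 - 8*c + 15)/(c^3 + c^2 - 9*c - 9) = (c - 5)/(c^2 + 4*c + 3)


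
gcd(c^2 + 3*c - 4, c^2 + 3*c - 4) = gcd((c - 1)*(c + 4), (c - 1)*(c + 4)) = c^2 + 3*c - 4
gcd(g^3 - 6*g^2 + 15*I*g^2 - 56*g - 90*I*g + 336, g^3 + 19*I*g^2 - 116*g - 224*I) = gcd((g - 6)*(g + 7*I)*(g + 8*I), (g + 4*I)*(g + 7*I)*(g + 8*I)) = g^2 + 15*I*g - 56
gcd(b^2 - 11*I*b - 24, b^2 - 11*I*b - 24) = b^2 - 11*I*b - 24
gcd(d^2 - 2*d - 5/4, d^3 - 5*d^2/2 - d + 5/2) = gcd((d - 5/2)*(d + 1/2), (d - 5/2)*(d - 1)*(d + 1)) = d - 5/2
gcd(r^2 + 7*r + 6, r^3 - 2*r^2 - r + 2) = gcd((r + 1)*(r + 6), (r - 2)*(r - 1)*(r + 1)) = r + 1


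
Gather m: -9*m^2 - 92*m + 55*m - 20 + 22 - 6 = -9*m^2 - 37*m - 4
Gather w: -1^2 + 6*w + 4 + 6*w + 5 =12*w + 8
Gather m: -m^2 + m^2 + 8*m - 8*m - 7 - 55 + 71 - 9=0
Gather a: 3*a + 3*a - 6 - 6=6*a - 12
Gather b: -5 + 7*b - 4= 7*b - 9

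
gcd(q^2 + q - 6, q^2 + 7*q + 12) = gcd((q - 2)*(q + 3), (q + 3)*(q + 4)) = q + 3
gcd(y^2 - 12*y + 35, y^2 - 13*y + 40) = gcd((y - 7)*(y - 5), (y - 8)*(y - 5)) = y - 5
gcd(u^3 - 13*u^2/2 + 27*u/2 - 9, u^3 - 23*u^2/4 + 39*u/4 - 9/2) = u^2 - 5*u + 6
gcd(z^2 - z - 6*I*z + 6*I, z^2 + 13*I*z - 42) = 1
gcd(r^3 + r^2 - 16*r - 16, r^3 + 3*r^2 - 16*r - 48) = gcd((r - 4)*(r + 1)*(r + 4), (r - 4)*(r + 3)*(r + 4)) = r^2 - 16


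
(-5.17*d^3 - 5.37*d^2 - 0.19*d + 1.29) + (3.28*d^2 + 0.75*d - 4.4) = -5.17*d^3 - 2.09*d^2 + 0.56*d - 3.11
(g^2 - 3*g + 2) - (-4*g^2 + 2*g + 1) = 5*g^2 - 5*g + 1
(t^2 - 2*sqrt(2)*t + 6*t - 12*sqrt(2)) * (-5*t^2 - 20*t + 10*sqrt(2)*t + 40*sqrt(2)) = -5*t^4 - 50*t^3 + 20*sqrt(2)*t^3 - 160*t^2 + 200*sqrt(2)*t^2 - 400*t + 480*sqrt(2)*t - 960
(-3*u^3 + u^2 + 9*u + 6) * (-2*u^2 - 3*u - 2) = 6*u^5 + 7*u^4 - 15*u^3 - 41*u^2 - 36*u - 12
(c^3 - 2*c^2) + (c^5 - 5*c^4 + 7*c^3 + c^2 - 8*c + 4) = c^5 - 5*c^4 + 8*c^3 - c^2 - 8*c + 4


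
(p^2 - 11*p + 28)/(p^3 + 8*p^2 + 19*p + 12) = (p^2 - 11*p + 28)/(p^3 + 8*p^2 + 19*p + 12)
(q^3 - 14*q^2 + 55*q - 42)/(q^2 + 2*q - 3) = (q^2 - 13*q + 42)/(q + 3)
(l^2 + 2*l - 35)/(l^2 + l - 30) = (l + 7)/(l + 6)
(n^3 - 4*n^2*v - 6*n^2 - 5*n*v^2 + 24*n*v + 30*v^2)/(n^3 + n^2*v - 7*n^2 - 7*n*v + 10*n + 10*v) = (n^2 - 5*n*v - 6*n + 30*v)/(n^2 - 7*n + 10)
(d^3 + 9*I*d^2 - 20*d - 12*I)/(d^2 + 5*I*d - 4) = (d^2 + 8*I*d - 12)/(d + 4*I)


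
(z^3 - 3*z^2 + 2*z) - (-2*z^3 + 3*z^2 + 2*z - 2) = 3*z^3 - 6*z^2 + 2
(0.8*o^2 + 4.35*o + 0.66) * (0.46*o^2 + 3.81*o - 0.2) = 0.368*o^4 + 5.049*o^3 + 16.7171*o^2 + 1.6446*o - 0.132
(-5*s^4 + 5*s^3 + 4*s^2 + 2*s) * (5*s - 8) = -25*s^5 + 65*s^4 - 20*s^3 - 22*s^2 - 16*s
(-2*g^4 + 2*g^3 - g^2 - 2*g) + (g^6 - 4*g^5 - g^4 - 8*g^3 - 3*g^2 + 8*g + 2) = g^6 - 4*g^5 - 3*g^4 - 6*g^3 - 4*g^2 + 6*g + 2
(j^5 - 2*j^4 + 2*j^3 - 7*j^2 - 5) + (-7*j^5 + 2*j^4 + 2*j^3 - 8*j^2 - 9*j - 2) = -6*j^5 + 4*j^3 - 15*j^2 - 9*j - 7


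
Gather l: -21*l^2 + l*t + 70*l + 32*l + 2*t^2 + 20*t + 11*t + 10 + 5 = -21*l^2 + l*(t + 102) + 2*t^2 + 31*t + 15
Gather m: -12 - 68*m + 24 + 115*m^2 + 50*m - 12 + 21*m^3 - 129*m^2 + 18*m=21*m^3 - 14*m^2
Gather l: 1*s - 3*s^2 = -3*s^2 + s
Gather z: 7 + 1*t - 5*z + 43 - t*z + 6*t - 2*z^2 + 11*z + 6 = 7*t - 2*z^2 + z*(6 - t) + 56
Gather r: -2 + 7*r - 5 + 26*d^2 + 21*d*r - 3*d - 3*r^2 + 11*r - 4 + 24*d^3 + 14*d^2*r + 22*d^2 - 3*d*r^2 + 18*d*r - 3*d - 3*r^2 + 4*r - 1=24*d^3 + 48*d^2 - 6*d + r^2*(-3*d - 6) + r*(14*d^2 + 39*d + 22) - 12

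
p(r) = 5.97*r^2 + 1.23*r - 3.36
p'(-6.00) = -70.41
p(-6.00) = 204.18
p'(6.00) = 72.87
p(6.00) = 218.94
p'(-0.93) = -9.87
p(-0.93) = 0.66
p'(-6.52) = -76.62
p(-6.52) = 242.41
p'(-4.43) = -51.66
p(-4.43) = 108.35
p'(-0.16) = -0.68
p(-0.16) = -3.40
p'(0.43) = 6.36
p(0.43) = -1.73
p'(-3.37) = -39.01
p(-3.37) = 60.30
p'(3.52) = 43.26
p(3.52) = 74.94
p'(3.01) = 37.17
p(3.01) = 54.43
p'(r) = 11.94*r + 1.23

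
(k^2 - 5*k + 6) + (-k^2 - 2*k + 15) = 21 - 7*k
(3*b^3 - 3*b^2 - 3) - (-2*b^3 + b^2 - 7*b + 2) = 5*b^3 - 4*b^2 + 7*b - 5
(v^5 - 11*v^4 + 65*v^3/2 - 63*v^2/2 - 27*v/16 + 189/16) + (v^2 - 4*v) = v^5 - 11*v^4 + 65*v^3/2 - 61*v^2/2 - 91*v/16 + 189/16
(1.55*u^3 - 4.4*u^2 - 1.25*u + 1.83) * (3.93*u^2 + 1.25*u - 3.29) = 6.0915*u^5 - 15.3545*u^4 - 15.512*u^3 + 20.1054*u^2 + 6.4*u - 6.0207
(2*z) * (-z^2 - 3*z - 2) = -2*z^3 - 6*z^2 - 4*z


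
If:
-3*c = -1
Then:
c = 1/3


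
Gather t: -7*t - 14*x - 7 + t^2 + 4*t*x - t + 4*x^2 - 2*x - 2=t^2 + t*(4*x - 8) + 4*x^2 - 16*x - 9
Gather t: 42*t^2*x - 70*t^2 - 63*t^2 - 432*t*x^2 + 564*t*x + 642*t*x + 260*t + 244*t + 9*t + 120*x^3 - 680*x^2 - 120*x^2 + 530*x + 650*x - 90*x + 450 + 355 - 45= t^2*(42*x - 133) + t*(-432*x^2 + 1206*x + 513) + 120*x^3 - 800*x^2 + 1090*x + 760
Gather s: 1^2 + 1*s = s + 1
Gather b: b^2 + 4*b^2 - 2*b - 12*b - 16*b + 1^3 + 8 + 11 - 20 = 5*b^2 - 30*b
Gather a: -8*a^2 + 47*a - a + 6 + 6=-8*a^2 + 46*a + 12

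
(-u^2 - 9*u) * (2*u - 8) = -2*u^3 - 10*u^2 + 72*u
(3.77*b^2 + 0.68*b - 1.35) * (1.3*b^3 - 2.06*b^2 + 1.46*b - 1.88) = 4.901*b^5 - 6.8822*b^4 + 2.3484*b^3 - 3.3138*b^2 - 3.2494*b + 2.538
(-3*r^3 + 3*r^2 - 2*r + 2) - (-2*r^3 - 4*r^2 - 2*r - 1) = -r^3 + 7*r^2 + 3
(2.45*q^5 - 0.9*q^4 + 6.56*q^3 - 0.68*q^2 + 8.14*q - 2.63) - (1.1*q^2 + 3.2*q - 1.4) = 2.45*q^5 - 0.9*q^4 + 6.56*q^3 - 1.78*q^2 + 4.94*q - 1.23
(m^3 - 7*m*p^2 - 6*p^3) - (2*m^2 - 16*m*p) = m^3 - 2*m^2 - 7*m*p^2 + 16*m*p - 6*p^3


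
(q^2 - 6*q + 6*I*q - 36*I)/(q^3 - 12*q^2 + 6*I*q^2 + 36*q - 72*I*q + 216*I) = 1/(q - 6)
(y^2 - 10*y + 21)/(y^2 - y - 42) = (y - 3)/(y + 6)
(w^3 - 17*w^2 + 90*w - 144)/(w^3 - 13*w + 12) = (w^2 - 14*w + 48)/(w^2 + 3*w - 4)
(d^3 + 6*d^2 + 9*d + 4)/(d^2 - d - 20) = (d^2 + 2*d + 1)/(d - 5)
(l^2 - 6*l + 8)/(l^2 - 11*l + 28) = (l - 2)/(l - 7)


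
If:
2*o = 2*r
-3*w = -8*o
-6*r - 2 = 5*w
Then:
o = -3/29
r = -3/29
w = -8/29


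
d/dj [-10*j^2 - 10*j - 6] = -20*j - 10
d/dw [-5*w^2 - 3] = -10*w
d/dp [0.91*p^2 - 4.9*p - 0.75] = 1.82*p - 4.9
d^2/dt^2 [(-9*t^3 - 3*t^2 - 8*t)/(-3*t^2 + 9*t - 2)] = 24*(69*t^3 - 45*t^2 - 3*t + 13)/(27*t^6 - 243*t^5 + 783*t^4 - 1053*t^3 + 522*t^2 - 108*t + 8)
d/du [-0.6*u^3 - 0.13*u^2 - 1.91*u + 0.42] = -1.8*u^2 - 0.26*u - 1.91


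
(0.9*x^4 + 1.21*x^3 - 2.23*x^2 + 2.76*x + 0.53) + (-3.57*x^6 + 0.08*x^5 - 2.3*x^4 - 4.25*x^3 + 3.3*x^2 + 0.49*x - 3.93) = -3.57*x^6 + 0.08*x^5 - 1.4*x^4 - 3.04*x^3 + 1.07*x^2 + 3.25*x - 3.4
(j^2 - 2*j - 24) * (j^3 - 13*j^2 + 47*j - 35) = j^5 - 15*j^4 + 49*j^3 + 183*j^2 - 1058*j + 840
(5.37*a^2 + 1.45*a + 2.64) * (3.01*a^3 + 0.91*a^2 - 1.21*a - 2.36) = 16.1637*a^5 + 9.2512*a^4 + 2.7682*a^3 - 12.0253*a^2 - 6.6164*a - 6.2304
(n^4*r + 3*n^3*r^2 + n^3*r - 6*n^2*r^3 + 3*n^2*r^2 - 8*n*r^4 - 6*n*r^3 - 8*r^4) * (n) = n^5*r + 3*n^4*r^2 + n^4*r - 6*n^3*r^3 + 3*n^3*r^2 - 8*n^2*r^4 - 6*n^2*r^3 - 8*n*r^4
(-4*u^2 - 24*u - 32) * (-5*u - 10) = 20*u^3 + 160*u^2 + 400*u + 320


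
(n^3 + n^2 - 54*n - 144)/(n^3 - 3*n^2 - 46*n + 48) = (n + 3)/(n - 1)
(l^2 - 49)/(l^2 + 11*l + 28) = (l - 7)/(l + 4)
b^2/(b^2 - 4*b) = b/(b - 4)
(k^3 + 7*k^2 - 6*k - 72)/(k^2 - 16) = (k^2 + 3*k - 18)/(k - 4)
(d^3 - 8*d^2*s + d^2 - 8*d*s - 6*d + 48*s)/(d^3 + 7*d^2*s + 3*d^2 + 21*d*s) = (d^2 - 8*d*s - 2*d + 16*s)/(d*(d + 7*s))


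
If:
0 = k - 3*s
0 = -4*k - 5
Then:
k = -5/4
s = -5/12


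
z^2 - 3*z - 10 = (z - 5)*(z + 2)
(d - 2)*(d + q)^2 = d^3 + 2*d^2*q - 2*d^2 + d*q^2 - 4*d*q - 2*q^2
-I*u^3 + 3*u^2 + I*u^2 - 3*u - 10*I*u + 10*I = (u - 2*I)*(u + 5*I)*(-I*u + I)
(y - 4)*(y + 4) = y^2 - 16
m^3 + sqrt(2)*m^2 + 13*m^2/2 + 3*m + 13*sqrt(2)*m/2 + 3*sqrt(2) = (m + 1/2)*(m + 6)*(m + sqrt(2))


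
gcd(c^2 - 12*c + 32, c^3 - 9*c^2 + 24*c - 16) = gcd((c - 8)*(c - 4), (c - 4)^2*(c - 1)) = c - 4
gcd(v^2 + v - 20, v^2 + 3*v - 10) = v + 5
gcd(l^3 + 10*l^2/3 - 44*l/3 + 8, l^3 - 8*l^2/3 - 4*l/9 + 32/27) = l - 2/3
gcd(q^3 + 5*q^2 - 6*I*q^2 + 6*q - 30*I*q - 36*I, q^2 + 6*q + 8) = q + 2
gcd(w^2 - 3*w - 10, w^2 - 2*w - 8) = w + 2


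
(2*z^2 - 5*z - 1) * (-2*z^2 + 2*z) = -4*z^4 + 14*z^3 - 8*z^2 - 2*z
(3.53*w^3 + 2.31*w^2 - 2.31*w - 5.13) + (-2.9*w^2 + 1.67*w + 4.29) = 3.53*w^3 - 0.59*w^2 - 0.64*w - 0.84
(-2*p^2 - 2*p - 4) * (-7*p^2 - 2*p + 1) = 14*p^4 + 18*p^3 + 30*p^2 + 6*p - 4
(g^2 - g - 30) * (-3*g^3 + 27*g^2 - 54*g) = -3*g^5 + 30*g^4 + 9*g^3 - 756*g^2 + 1620*g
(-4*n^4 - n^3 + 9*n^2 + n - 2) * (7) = -28*n^4 - 7*n^3 + 63*n^2 + 7*n - 14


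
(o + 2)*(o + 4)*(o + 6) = o^3 + 12*o^2 + 44*o + 48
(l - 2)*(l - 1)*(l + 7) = l^3 + 4*l^2 - 19*l + 14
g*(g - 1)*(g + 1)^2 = g^4 + g^3 - g^2 - g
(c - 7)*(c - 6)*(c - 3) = c^3 - 16*c^2 + 81*c - 126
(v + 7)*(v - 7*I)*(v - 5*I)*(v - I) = v^4 + 7*v^3 - 13*I*v^3 - 47*v^2 - 91*I*v^2 - 329*v + 35*I*v + 245*I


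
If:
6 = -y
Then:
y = -6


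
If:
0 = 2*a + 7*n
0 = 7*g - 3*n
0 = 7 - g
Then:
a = -343/6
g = 7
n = 49/3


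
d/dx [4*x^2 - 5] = 8*x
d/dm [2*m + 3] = 2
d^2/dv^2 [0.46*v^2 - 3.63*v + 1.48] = 0.920000000000000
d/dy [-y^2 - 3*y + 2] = -2*y - 3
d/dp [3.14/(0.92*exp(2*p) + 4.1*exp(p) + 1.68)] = (-5.7776*exp(p) - 12.874)*exp(p)/(0.92*exp(2*p) + 4.1*exp(p) + 1.68)^2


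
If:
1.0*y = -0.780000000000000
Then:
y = -0.78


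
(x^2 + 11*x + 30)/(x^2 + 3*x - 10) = (x + 6)/(x - 2)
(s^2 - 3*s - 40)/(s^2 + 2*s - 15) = (s - 8)/(s - 3)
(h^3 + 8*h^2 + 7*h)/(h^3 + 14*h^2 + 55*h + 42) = h/(h + 6)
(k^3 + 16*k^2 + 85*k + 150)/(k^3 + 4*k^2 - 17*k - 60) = (k^2 + 11*k + 30)/(k^2 - k - 12)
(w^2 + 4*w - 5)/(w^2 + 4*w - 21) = (w^2 + 4*w - 5)/(w^2 + 4*w - 21)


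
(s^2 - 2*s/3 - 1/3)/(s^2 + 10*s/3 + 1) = (s - 1)/(s + 3)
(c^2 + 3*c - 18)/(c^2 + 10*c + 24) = (c - 3)/(c + 4)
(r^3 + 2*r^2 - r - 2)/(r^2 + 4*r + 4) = (r^2 - 1)/(r + 2)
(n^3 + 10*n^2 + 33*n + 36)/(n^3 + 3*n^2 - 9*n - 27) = (n + 4)/(n - 3)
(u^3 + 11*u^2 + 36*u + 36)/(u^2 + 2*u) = u + 9 + 18/u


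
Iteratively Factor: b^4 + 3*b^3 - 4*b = (b)*(b^3 + 3*b^2 - 4) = b*(b + 2)*(b^2 + b - 2) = b*(b - 1)*(b + 2)*(b + 2)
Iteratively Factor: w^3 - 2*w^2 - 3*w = (w - 3)*(w^2 + w) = (w - 3)*(w + 1)*(w)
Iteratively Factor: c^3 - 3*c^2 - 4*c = (c)*(c^2 - 3*c - 4) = c*(c - 4)*(c + 1)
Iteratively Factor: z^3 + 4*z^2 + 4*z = (z)*(z^2 + 4*z + 4) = z*(z + 2)*(z + 2)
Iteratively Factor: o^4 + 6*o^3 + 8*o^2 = (o + 2)*(o^3 + 4*o^2) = (o + 2)*(o + 4)*(o^2) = o*(o + 2)*(o + 4)*(o)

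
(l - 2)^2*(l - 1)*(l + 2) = l^4 - 3*l^3 - 2*l^2 + 12*l - 8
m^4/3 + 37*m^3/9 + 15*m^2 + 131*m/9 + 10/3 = (m/3 + 1/3)*(m + 1/3)*(m + 5)*(m + 6)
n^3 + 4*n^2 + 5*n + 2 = (n + 1)^2*(n + 2)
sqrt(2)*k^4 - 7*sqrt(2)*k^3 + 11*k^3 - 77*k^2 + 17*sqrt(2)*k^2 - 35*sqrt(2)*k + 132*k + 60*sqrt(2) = (k - 4)*(k - 3)*(k + 5*sqrt(2))*(sqrt(2)*k + 1)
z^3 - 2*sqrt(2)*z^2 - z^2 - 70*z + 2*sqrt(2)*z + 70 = (z - 1)*(z - 7*sqrt(2))*(z + 5*sqrt(2))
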